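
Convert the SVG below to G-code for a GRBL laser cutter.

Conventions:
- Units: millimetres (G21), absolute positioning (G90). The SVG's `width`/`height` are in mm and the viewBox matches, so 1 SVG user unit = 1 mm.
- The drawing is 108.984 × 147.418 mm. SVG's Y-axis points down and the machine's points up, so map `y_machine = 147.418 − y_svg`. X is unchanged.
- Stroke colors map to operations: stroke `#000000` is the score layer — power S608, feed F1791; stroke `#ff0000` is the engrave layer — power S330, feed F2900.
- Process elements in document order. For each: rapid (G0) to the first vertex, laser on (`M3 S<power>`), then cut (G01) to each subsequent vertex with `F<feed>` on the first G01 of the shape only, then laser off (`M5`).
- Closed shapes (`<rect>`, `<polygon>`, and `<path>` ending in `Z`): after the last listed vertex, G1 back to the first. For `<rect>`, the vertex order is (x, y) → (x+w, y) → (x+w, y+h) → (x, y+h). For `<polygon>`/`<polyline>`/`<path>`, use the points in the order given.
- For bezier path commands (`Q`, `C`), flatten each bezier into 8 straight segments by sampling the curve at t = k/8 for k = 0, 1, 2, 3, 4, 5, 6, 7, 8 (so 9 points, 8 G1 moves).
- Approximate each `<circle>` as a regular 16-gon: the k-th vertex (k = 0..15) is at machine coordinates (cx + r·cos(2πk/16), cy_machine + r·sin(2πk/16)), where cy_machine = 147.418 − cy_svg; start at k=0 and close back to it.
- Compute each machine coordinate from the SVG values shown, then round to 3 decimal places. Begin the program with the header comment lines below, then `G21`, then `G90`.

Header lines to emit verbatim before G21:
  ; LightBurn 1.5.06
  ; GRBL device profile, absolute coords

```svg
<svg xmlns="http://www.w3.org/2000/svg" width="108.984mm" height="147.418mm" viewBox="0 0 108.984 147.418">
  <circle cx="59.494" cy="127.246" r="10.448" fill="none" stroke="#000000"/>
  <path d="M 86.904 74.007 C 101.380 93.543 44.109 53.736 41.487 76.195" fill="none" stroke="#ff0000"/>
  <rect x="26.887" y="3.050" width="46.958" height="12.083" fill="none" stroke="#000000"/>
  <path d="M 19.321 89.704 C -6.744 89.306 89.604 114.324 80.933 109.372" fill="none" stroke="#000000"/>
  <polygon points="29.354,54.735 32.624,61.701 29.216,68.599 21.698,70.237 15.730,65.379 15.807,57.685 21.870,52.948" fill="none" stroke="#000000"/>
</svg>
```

viewBox `0 0 108.984 147.418` with mm width/height → 1 unit = 1 mm. Flip: y_m = 147.418 − y_svg.

**Shape 1** — `<circle>` circle, stroke `#000000` → score (S608, F1791). Machine vertices: (69.942,20.172) → (69.147,24.170) → (66.882,27.560) → (63.492,29.825) → (59.494,30.620) → (55.496,29.825) → (52.106,27.560) → (49.841,24.170) → (49.046,20.172) → (49.841,16.174) → (52.106,12.784) → (55.496,10.519) → (59.494,9.724) → (63.492,10.519) → (66.882,12.784) → (69.147,16.174) → (69.942,20.172). Closed: final G1 returns to the first vertex.

**Shape 2** — `<path>` cubic bezier, stroke `#ff0000` → engrave (S330, F2900). Control points (SVG): P0=(86.904,74.007), P1=(101.380,93.543), P2=(44.109,53.736), P3=(41.487,76.195); sampled at t=k/8. Machine vertices: (86.904,73.411) → (89.216,68.629) → (86.283,67.986) → (79.587,70.055) → (70.607,73.413) → (60.826,76.634) → (51.725,78.293) → (44.785,76.964) → (41.487,71.223). Open path.

**Shape 3** — `<rect>` rectangle, stroke `#000000` → score (S608, F1791). Machine vertices: (26.887,144.368) → (73.845,144.368) → (73.845,132.285) → (26.887,132.285) → (26.887,144.368). Closed: final G1 returns to the first vertex.

**Shape 4** — `<path>` cubic bezier, stroke `#000000` → score (S608, F1791). Control points (SVG): P0=(19.321,89.704), P1=(-6.744,89.306), P2=(89.604,114.324), P3=(80.933,109.372); sampled at t=k/8. Machine vertices: (19.321,57.714) → (14.841,56.780) → (19.171,54.112) → (29.647,50.360) → (43.604,46.172) → (58.376,42.198) → (71.299,39.086) → (79.706,37.486) → (80.933,38.046). Open path.

**Shape 5** — `<polygon>` regular polygon, stroke `#000000` → score (S608, F1791). Machine vertices: (29.354,92.683) → (32.624,85.717) → (29.216,78.819) → (21.698,77.181) → (15.730,82.039) → (15.807,89.733) → (21.870,94.470) → (29.354,92.683). Closed: final G1 returns to the first vertex.

; LightBurn 1.5.06
; GRBL device profile, absolute coords
G21
G90
G0 X69.942 Y20.172
M3 S608
G01 X69.147 Y24.170 F1791
G01 X66.882 Y27.560
G01 X63.492 Y29.825
G01 X59.494 Y30.620
G01 X55.496 Y29.825
G01 X52.106 Y27.560
G01 X49.841 Y24.170
G01 X49.046 Y20.172
G01 X49.841 Y16.174
G01 X52.106 Y12.784
G01 X55.496 Y10.519
G01 X59.494 Y9.724
G01 X63.492 Y10.519
G01 X66.882 Y12.784
G01 X69.147 Y16.174
G01 X69.942 Y20.172
M5
G0 X86.904 Y73.411
M3 S330
G01 X89.216 Y68.629 F2900
G01 X86.283 Y67.986
G01 X79.587 Y70.055
G01 X70.607 Y73.413
G01 X60.826 Y76.634
G01 X51.725 Y78.293
G01 X44.785 Y76.964
G01 X41.487 Y71.223
M5
G0 X26.887 Y144.368
M3 S608
G01 X73.845 Y144.368 F1791
G01 X73.845 Y132.285
G01 X26.887 Y132.285
G01 X26.887 Y144.368
M5
G0 X19.321 Y57.714
M3 S608
G01 X14.841 Y56.780 F1791
G01 X19.171 Y54.112
G01 X29.647 Y50.360
G01 X43.604 Y46.172
G01 X58.376 Y42.198
G01 X71.299 Y39.086
G01 X79.706 Y37.486
G01 X80.933 Y38.046
M5
G0 X29.354 Y92.683
M3 S608
G01 X32.624 Y85.717 F1791
G01 X29.216 Y78.819
G01 X21.698 Y77.181
G01 X15.730 Y82.039
G01 X15.807 Y89.733
G01 X21.870 Y94.470
G01 X29.354 Y92.683
M5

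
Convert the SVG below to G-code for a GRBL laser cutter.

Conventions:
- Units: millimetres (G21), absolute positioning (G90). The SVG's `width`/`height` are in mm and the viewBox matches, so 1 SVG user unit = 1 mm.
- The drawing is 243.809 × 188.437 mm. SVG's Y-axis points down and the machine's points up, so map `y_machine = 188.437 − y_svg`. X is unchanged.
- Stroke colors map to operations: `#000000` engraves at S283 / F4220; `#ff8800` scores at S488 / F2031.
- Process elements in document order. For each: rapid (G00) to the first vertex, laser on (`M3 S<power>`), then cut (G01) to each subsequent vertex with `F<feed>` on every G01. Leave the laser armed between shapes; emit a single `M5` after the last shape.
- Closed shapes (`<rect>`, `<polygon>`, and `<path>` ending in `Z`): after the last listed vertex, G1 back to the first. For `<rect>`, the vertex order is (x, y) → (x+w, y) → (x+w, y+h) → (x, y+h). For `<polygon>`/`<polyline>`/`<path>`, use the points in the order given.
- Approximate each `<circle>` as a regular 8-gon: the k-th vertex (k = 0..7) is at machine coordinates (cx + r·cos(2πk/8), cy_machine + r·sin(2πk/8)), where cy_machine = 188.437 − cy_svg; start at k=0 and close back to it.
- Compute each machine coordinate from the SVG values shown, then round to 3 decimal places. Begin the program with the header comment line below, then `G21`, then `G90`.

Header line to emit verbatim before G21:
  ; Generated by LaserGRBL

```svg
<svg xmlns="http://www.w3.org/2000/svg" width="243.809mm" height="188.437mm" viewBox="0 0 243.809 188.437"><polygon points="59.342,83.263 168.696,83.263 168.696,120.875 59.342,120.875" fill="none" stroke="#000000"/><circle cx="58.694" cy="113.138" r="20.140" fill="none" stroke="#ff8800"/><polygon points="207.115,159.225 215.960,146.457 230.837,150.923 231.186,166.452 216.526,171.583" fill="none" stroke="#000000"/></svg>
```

; Generated by LaserGRBL
G21
G90
G00 X59.342 Y105.174
M3 S283
G01 X168.696 Y105.174 F4220
G01 X168.696 Y67.562 F4220
G01 X59.342 Y67.562 F4220
G01 X59.342 Y105.174 F4220
G00 X78.834 Y75.299
M3 S488
G01 X72.935 Y89.540 F2031
G01 X58.694 Y95.439 F2031
G01 X44.453 Y89.540 F2031
G01 X38.554 Y75.299 F2031
G01 X44.453 Y61.058 F2031
G01 X58.694 Y55.159 F2031
G01 X72.935 Y61.058 F2031
G01 X78.834 Y75.299 F2031
G00 X207.115 Y29.212
M3 S283
G01 X215.960 Y41.980 F4220
G01 X230.837 Y37.514 F4220
G01 X231.186 Y21.985 F4220
G01 X216.526 Y16.854 F4220
G01 X207.115 Y29.212 F4220
M5

viewBox `0 0 243.809 188.437` with mm width/height → 1 unit = 1 mm. Flip: y_m = 188.437 − y_svg.

**Shape 1** — `<polygon>` rectangle, stroke `#000000` → engrave (S283, F4220). Machine vertices: (59.342,105.174) → (168.696,105.174) → (168.696,67.562) → (59.342,67.562) → (59.342,105.174). Closed: final G1 returns to the first vertex.

**Shape 2** — `<circle>` circle, stroke `#ff8800` → score (S488, F2031). Machine vertices: (78.834,75.299) → (72.935,89.540) → (58.694,95.439) → (44.453,89.540) → (38.554,75.299) → (44.453,61.058) → (58.694,55.159) → (72.935,61.058) → (78.834,75.299). Closed: final G1 returns to the first vertex.

**Shape 3** — `<polygon>` regular polygon, stroke `#000000` → engrave (S283, F4220). Machine vertices: (207.115,29.212) → (215.960,41.980) → (230.837,37.514) → (231.186,21.985) → (216.526,16.854) → (207.115,29.212). Closed: final G1 returns to the first vertex.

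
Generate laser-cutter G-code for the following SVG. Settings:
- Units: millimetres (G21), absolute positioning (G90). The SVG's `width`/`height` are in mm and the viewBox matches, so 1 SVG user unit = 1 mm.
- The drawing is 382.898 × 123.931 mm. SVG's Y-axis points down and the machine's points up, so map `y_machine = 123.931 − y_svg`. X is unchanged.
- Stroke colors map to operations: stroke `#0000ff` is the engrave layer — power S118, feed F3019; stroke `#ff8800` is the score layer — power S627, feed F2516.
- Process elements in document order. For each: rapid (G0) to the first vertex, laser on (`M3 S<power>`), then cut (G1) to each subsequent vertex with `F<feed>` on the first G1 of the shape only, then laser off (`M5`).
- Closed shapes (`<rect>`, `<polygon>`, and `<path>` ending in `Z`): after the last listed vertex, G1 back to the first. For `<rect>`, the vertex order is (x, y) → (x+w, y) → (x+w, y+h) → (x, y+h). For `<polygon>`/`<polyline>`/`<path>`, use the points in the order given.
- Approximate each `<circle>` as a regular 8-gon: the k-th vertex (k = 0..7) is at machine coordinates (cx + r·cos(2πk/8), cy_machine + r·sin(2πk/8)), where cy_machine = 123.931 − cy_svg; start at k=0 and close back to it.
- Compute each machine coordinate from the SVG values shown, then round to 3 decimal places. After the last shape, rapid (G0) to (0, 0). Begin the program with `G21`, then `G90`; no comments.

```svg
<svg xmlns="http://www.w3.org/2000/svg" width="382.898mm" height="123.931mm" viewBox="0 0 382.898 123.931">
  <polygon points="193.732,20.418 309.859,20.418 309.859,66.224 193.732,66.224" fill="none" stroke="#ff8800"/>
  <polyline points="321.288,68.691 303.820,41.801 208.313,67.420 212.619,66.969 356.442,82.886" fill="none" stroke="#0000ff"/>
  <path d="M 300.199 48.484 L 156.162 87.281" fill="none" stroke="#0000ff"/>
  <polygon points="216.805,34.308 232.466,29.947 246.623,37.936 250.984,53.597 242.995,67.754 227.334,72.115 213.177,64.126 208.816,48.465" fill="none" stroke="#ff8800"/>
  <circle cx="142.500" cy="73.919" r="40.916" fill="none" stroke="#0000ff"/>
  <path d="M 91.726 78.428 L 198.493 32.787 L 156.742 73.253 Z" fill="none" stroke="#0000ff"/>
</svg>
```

Since the viewBox matches the mm dimensions, user units are millimetres directly. The only transform is the Y-flip y_m = 123.931 − y_svg.

Shape 1 is a rectangle drawn with `<polygon>`. Its stroke #ff8800 means score at S627, F2516. After flipping Y the toolpath is (193.732,103.513) → (309.859,103.513) → (309.859,57.707) → (193.732,57.707) → (193.732,103.513), returning to the start.

Shape 2 is a open polyline drawn with `<polyline>`. Its stroke #0000ff means engrave at S118, F3019. After flipping Y the toolpath is (321.288,55.240) → (303.820,82.130) → (208.313,56.511) → (212.619,56.962) → (356.442,41.045).

Shape 3 is a line segment drawn with `<path>`. Its stroke #0000ff means engrave at S118, F3019. After flipping Y the toolpath is (300.199,75.447) → (156.162,36.650).

Shape 4 is a regular polygon drawn with `<polygon>`. Its stroke #ff8800 means score at S627, F2516. After flipping Y the toolpath is (216.805,89.623) → (232.466,93.984) → (246.623,85.995) → (250.984,70.334) → (242.995,56.177) → (227.334,51.816) → (213.177,59.805) → (208.816,75.466) → (216.805,89.623), returning to the start.

Shape 5 is a circle drawn with `<circle>`. Its stroke #0000ff means engrave at S118, F3019. After flipping Y the toolpath is (183.416,50.012) → (171.432,78.944) → (142.500,90.928) → (113.568,78.944) → (101.584,50.012) → (113.568,21.080) → (142.500,9.096) → (171.432,21.080) → (183.416,50.012), returning to the start.

Shape 6 is a closed polygon drawn with `<path>`. Its stroke #0000ff means engrave at S118, F3019. After flipping Y the toolpath is (91.726,45.503) → (198.493,91.144) → (156.742,50.678) → (91.726,45.503), returning to the start.

G21
G90
G0 X193.732 Y103.513
M3 S627
G1 X309.859 Y103.513 F2516
G1 X309.859 Y57.707
G1 X193.732 Y57.707
G1 X193.732 Y103.513
M5
G0 X321.288 Y55.240
M3 S118
G1 X303.820 Y82.130 F3019
G1 X208.313 Y56.511
G1 X212.619 Y56.962
G1 X356.442 Y41.045
M5
G0 X300.199 Y75.447
M3 S118
G1 X156.162 Y36.650 F3019
M5
G0 X216.805 Y89.623
M3 S627
G1 X232.466 Y93.984 F2516
G1 X246.623 Y85.995
G1 X250.984 Y70.334
G1 X242.995 Y56.177
G1 X227.334 Y51.816
G1 X213.177 Y59.805
G1 X208.816 Y75.466
G1 X216.805 Y89.623
M5
G0 X183.416 Y50.012
M3 S118
G1 X171.432 Y78.944 F3019
G1 X142.500 Y90.928
G1 X113.568 Y78.944
G1 X101.584 Y50.012
G1 X113.568 Y21.080
G1 X142.500 Y9.096
G1 X171.432 Y21.080
G1 X183.416 Y50.012
M5
G0 X91.726 Y45.503
M3 S118
G1 X198.493 Y91.144 F3019
G1 X156.742 Y50.678
G1 X91.726 Y45.503
M5
G0 X0.000 Y0.000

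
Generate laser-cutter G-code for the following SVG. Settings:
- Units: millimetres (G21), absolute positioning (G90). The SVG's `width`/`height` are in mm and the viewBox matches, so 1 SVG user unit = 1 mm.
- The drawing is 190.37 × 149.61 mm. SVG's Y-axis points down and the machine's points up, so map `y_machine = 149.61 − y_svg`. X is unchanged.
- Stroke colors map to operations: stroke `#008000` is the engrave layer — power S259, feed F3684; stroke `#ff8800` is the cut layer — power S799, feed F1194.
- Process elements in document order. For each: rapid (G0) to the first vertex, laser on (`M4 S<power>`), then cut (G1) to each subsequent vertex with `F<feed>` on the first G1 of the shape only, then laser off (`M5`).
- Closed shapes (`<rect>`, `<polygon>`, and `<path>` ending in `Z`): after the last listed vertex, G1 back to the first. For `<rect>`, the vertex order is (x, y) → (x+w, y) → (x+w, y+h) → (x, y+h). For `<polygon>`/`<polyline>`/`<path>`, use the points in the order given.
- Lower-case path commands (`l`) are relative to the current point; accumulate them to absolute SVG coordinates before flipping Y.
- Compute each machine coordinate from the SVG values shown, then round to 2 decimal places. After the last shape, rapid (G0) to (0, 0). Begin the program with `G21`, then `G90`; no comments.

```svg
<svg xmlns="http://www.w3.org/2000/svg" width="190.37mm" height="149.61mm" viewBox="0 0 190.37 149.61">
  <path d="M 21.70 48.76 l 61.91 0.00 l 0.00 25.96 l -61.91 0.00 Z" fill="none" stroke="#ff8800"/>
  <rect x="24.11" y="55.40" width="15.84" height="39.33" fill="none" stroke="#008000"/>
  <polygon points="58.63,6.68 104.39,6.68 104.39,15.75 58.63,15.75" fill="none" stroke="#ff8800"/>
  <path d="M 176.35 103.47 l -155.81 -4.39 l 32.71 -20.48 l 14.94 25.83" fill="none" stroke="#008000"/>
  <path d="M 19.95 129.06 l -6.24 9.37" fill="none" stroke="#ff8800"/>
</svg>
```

Since the viewBox matches the mm dimensions, user units are millimetres directly. The only transform is the Y-flip y_m = 149.61 − y_svg.

Shape 1 is a rectangle drawn with `<path>`. Its stroke #ff8800 means cut at S799, F1194. After flipping Y the toolpath is (21.70,100.85) → (83.61,100.85) → (83.61,74.89) → (21.70,74.89) → (21.70,100.85), returning to the start.

Shape 2 is a rectangle drawn with `<rect>`. Its stroke #008000 means engrave at S259, F3684. After flipping Y the toolpath is (24.11,94.21) → (39.95,94.21) → (39.95,54.88) → (24.11,54.88) → (24.11,94.21), returning to the start.

Shape 3 is a rectangle drawn with `<polygon>`. Its stroke #ff8800 means cut at S799, F1194. After flipping Y the toolpath is (58.63,142.93) → (104.39,142.93) → (104.39,133.86) → (58.63,133.86) → (58.63,142.93), returning to the start.

Shape 4 is a open polyline drawn with `<path>`. Its stroke #008000 means engrave at S259, F3684. After flipping Y the toolpath is (176.35,46.14) → (20.54,50.53) → (53.25,71.01) → (68.19,45.18).

Shape 5 is a line segment drawn with `<path>`. Its stroke #ff8800 means cut at S799, F1194. After flipping Y the toolpath is (19.95,20.55) → (13.71,11.18).

G21
G90
G0 X21.70 Y100.85
M4 S799
G1 X83.61 Y100.85 F1194
G1 X83.61 Y74.89
G1 X21.70 Y74.89
G1 X21.70 Y100.85
M5
G0 X24.11 Y94.21
M4 S259
G1 X39.95 Y94.21 F3684
G1 X39.95 Y54.88
G1 X24.11 Y54.88
G1 X24.11 Y94.21
M5
G0 X58.63 Y142.93
M4 S799
G1 X104.39 Y142.93 F1194
G1 X104.39 Y133.86
G1 X58.63 Y133.86
G1 X58.63 Y142.93
M5
G0 X176.35 Y46.14
M4 S259
G1 X20.54 Y50.53 F3684
G1 X53.25 Y71.01
G1 X68.19 Y45.18
M5
G0 X19.95 Y20.55
M4 S799
G1 X13.71 Y11.18 F1194
M5
G0 X0.00 Y0.00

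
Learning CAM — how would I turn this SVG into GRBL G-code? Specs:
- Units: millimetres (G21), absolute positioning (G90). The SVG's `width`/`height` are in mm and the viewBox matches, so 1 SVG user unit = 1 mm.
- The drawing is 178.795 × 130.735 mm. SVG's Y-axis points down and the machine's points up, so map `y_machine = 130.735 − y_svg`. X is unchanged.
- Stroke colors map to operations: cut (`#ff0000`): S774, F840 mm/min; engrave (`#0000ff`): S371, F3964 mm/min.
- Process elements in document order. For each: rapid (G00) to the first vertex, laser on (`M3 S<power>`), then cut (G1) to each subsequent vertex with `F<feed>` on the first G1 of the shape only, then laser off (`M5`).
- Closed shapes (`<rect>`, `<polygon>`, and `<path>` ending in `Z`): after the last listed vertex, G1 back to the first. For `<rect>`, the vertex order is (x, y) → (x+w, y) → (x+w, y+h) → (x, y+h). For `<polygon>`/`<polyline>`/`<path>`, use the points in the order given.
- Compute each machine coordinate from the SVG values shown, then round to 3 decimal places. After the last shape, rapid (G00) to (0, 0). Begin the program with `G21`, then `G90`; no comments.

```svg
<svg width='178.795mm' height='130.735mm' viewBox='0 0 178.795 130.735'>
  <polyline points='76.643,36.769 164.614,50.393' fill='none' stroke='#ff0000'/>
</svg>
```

G21
G90
G00 X76.643 Y93.966
M3 S774
G1 X164.614 Y80.342 F840
M5
G00 X0.000 Y0.000

Since the viewBox matches the mm dimensions, user units are millimetres directly. The only transform is the Y-flip y_m = 130.735 − y_svg.

Shape 1 is a line segment drawn with `<polyline>`. Its stroke #ff0000 means cut at S774, F840. After flipping Y the toolpath is (76.643,93.966) → (164.614,80.342).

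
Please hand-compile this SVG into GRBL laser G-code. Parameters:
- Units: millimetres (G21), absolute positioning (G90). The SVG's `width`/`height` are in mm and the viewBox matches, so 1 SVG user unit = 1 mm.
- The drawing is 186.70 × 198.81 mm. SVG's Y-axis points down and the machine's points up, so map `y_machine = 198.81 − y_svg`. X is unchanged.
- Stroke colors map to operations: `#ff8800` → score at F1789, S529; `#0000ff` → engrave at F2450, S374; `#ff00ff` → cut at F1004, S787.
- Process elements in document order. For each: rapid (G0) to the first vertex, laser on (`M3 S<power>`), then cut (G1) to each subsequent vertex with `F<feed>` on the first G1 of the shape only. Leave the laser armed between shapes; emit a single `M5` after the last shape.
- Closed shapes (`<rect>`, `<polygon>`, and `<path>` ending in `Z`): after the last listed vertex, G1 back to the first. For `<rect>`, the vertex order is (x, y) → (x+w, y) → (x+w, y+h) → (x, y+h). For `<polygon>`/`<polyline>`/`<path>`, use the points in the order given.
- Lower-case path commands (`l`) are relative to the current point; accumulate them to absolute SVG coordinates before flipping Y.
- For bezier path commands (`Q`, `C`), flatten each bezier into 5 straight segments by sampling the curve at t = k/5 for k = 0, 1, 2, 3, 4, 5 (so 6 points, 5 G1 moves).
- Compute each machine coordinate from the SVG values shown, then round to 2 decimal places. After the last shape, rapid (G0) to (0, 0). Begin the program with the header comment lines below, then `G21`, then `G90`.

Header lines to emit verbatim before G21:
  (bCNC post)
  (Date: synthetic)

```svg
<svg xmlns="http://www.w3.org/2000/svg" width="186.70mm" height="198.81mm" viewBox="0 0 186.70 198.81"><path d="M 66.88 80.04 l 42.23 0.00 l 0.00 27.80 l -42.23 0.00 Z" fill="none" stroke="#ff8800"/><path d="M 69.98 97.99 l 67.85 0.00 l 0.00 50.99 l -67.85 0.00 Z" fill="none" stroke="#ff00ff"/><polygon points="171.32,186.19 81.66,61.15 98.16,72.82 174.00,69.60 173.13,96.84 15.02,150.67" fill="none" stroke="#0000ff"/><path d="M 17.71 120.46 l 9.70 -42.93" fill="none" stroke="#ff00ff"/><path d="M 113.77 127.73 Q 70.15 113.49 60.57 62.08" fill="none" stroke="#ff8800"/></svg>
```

(bCNC post)
(Date: synthetic)
G21
G90
G0 X66.88 Y118.77
M3 S529
G1 X109.11 Y118.77 F1789
G1 X109.11 Y90.97
G1 X66.88 Y90.97
G1 X66.88 Y118.77
G0 X69.98 Y100.82
M3 S787
G1 X137.83 Y100.82 F1004
G1 X137.83 Y49.83
G1 X69.98 Y49.83
G1 X69.98 Y100.82
G0 X171.32 Y12.62
M3 S374
G1 X81.66 Y137.66 F2450
G1 X98.16 Y125.99
G1 X174.00 Y129.21
G1 X173.13 Y101.97
G1 X15.02 Y48.14
G1 X171.32 Y12.62
G0 X17.71 Y78.35
M3 S787
G1 X27.41 Y121.28 F1004
G0 X113.77 Y71.08
M3 S529
G1 X97.68 Y78.26 F1789
G1 X84.32 Y88.42
G1 X73.68 Y101.55
G1 X65.76 Y117.65
G1 X60.57 Y136.73
M5
G0 X0.00 Y0.00

1 u = 1 mm; y_m = 198.81 − y.

[1] `<path>` rectangle, #ff8800→score S529 F1789: (66.88,118.77) → (109.11,118.77) → (109.11,90.97) → (66.88,90.97) → (66.88,118.77) (closed)

[2] `<path>` rectangle, #ff00ff→cut S787 F1004: (69.98,100.82) → (137.83,100.82) → (137.83,49.83) → (69.98,49.83) → (69.98,100.82) (closed)

[3] `<polygon>` closed polygon, #0000ff→engrave S374 F2450: (171.32,12.62) → (81.66,137.66) → (98.16,125.99) → (174.00,129.21) → (173.13,101.97) → (15.02,48.14) → (171.32,12.62) (closed)

[4] `<path>` line segment, #ff00ff→cut S787 F1004: (17.71,78.35) → (27.41,121.28)

[5] `<path>` quadratic bezier, #ff8800→score S529 F1789: (113.77,71.08) → (97.68,78.26) → (84.32,88.42) → (73.68,101.55) → (65.76,117.65) → (60.57,136.73)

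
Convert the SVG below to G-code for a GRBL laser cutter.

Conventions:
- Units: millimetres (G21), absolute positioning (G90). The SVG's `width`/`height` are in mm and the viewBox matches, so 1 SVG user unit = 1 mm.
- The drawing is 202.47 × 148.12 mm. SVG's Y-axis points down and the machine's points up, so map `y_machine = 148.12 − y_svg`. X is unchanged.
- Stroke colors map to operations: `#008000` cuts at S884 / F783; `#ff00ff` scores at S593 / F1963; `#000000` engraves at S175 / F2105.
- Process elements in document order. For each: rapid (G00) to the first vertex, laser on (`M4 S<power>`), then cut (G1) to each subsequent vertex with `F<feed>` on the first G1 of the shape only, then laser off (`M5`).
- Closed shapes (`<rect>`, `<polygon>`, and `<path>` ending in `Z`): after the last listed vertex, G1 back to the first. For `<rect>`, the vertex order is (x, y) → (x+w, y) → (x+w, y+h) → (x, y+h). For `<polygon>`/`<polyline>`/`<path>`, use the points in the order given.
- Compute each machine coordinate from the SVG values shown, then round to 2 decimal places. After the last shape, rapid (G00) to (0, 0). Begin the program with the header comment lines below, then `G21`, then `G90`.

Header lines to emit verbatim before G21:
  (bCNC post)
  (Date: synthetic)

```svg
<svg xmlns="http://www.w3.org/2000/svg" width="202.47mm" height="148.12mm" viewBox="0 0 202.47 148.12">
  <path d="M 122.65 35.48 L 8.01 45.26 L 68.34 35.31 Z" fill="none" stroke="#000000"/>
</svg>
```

viewBox `0 0 202.47 148.12` with mm width/height → 1 unit = 1 mm. Flip: y_m = 148.12 − y_svg.

**Shape 1** — `<path>` closed polygon, stroke `#000000` → engrave (S175, F2105). Machine vertices: (122.65,112.64) → (8.01,102.86) → (68.34,112.81) → (122.65,112.64). Closed: final G1 returns to the first vertex.

(bCNC post)
(Date: synthetic)
G21
G90
G00 X122.65 Y112.64
M4 S175
G1 X8.01 Y102.86 F2105
G1 X68.34 Y112.81
G1 X122.65 Y112.64
M5
G00 X0.00 Y0.00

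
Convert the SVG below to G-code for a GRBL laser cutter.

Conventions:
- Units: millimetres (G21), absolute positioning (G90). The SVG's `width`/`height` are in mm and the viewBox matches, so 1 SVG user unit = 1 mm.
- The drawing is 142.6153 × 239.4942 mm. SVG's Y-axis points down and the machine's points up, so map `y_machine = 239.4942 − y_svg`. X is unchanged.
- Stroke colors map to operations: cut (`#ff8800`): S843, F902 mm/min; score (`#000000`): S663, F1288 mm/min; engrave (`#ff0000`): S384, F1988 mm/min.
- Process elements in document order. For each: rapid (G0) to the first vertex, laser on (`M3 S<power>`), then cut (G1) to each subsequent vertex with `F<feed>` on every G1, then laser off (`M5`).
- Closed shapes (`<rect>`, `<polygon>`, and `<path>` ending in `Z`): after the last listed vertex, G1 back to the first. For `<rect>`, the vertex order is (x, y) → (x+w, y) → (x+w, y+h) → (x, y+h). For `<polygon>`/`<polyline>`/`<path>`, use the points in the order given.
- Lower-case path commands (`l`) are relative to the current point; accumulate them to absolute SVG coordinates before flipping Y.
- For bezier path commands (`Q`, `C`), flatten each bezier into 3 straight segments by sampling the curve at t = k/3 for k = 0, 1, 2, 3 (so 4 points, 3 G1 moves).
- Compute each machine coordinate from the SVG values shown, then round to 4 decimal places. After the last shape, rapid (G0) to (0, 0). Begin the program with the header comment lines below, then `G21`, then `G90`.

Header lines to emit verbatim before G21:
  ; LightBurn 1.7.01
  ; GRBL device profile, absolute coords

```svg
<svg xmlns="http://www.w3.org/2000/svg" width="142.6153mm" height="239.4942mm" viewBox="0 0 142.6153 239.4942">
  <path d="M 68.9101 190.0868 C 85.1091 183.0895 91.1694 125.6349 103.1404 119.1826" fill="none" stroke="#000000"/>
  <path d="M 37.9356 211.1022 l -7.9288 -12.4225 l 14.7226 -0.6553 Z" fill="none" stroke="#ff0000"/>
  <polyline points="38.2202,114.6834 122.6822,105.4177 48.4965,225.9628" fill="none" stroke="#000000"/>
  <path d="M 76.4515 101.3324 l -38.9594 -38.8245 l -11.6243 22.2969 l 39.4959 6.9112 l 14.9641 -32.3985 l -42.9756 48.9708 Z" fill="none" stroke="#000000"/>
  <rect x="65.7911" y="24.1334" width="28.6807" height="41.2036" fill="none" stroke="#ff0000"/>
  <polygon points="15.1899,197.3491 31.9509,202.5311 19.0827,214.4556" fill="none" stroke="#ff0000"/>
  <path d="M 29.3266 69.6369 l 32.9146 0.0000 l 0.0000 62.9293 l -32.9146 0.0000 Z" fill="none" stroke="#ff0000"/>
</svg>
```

; LightBurn 1.7.01
; GRBL device profile, absolute coords
G21
G90
G0 X68.9101 Y49.4074
M3 S663
G1 X82.3240 Y69.4660 F1288
G1 X92.5452 Y100.6163 F1288
G1 X103.1404 Y120.3116 F1288
M5
G0 X37.9356 Y28.3920
M3 S384
G1 X30.0068 Y40.8145 F1988
G1 X44.7294 Y41.4698 F1988
G1 X37.9356 Y28.3920 F1988
M5
G0 X38.2202 Y124.8108
M3 S663
G1 X122.6822 Y134.0765 F1288
G1 X48.4965 Y13.5314 F1288
M5
G0 X76.4515 Y138.1618
M3 S663
G1 X37.4921 Y176.9863 F1288
G1 X25.8678 Y154.6894 F1288
G1 X65.3637 Y147.7782 F1288
G1 X80.3278 Y180.1767 F1288
G1 X37.3522 Y131.2059 F1288
G1 X76.4515 Y138.1618 F1288
M5
G0 X65.7911 Y215.3608
M3 S384
G1 X94.4718 Y215.3608 F1988
G1 X94.4718 Y174.1572 F1988
G1 X65.7911 Y174.1572 F1988
G1 X65.7911 Y215.3608 F1988
M5
G0 X15.1899 Y42.1451
M3 S384
G1 X31.9509 Y36.9631 F1988
G1 X19.0827 Y25.0386 F1988
G1 X15.1899 Y42.1451 F1988
M5
G0 X29.3266 Y169.8573
M3 S384
G1 X62.2412 Y169.8573 F1988
G1 X62.2412 Y106.9280 F1988
G1 X29.3266 Y106.9280 F1988
G1 X29.3266 Y169.8573 F1988
M5
G0 X0.0000 Y0.0000

viewBox `0 0 142.6153 239.4942` with mm width/height → 1 unit = 1 mm. Flip: y_m = 239.4942 − y_svg.

**Shape 1** — `<path>` cubic bezier, stroke `#000000` → score (S663, F1288). Control points (SVG): P0=(68.9101,190.0868), P1=(85.1091,183.0895), P2=(91.1694,125.6349), P3=(103.1404,119.1826); sampled at t=k/3. Machine vertices: (68.9101,49.4074) → (82.3240,69.4660) → (92.5452,100.6163) → (103.1404,120.3116). Open path.

**Shape 2** — `<path>` regular polygon, stroke `#ff0000` → engrave (S384, F1988). Machine vertices: (37.9356,28.3920) → (30.0068,40.8145) → (44.7294,41.4698) → (37.9356,28.3920). Closed: final G1 returns to the first vertex.

**Shape 3** — `<polyline>` open polyline, stroke `#000000` → score (S663, F1288). Machine vertices: (38.2202,124.8108) → (122.6822,134.0765) → (48.4965,13.5314). Open path.

**Shape 4** — `<path>` closed polygon, stroke `#000000` → score (S663, F1288). Machine vertices: (76.4515,138.1618) → (37.4921,176.9863) → (25.8678,154.6894) → (65.3637,147.7782) → (80.3278,180.1767) → (37.3522,131.2059) → (76.4515,138.1618). Closed: final G1 returns to the first vertex.

**Shape 5** — `<rect>` rectangle, stroke `#ff0000` → engrave (S384, F1988). Machine vertices: (65.7911,215.3608) → (94.4718,215.3608) → (94.4718,174.1572) → (65.7911,174.1572) → (65.7911,215.3608). Closed: final G1 returns to the first vertex.

**Shape 6** — `<polygon>` regular polygon, stroke `#ff0000` → engrave (S384, F1988). Machine vertices: (15.1899,42.1451) → (31.9509,36.9631) → (19.0827,25.0386) → (15.1899,42.1451). Closed: final G1 returns to the first vertex.

**Shape 7** — `<path>` rectangle, stroke `#ff0000` → engrave (S384, F1988). Machine vertices: (29.3266,169.8573) → (62.2412,169.8573) → (62.2412,106.9280) → (29.3266,106.9280) → (29.3266,169.8573). Closed: final G1 returns to the first vertex.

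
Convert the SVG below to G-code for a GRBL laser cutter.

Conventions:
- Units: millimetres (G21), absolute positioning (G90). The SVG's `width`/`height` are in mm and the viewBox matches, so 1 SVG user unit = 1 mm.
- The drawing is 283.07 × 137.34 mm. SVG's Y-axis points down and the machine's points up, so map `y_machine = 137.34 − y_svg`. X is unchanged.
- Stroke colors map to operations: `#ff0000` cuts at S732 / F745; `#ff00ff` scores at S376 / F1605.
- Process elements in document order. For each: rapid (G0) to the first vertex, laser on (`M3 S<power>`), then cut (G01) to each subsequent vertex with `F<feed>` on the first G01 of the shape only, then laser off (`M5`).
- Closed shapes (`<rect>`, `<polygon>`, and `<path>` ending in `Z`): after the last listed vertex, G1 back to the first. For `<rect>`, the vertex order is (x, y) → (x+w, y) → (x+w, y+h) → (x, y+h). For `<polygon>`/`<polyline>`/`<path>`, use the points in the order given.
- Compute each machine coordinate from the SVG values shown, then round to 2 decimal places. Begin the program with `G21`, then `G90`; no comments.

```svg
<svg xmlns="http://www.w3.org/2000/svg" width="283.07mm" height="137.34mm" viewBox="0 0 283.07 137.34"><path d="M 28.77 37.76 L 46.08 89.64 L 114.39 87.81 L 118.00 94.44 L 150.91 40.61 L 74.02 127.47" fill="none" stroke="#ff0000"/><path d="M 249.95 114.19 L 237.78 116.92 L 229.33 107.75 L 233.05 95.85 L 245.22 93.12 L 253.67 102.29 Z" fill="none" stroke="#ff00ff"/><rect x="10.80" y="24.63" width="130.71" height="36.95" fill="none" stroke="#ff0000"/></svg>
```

G21
G90
G0 X28.77 Y99.58
M3 S732
G01 X46.08 Y47.70 F745
G01 X114.39 Y49.53
G01 X118.00 Y42.90
G01 X150.91 Y96.73
G01 X74.02 Y9.87
M5
G0 X249.95 Y23.15
M3 S376
G01 X237.78 Y20.42 F1605
G01 X229.33 Y29.59
G01 X233.05 Y41.49
G01 X245.22 Y44.22
G01 X253.67 Y35.05
G01 X249.95 Y23.15
M5
G0 X10.80 Y112.71
M3 S732
G01 X141.51 Y112.71 F745
G01 X141.51 Y75.76
G01 X10.80 Y75.76
G01 X10.80 Y112.71
M5

1 u = 1 mm; y_m = 137.34 − y.

[1] `<path>` open polyline, #ff0000→cut S732 F745: (28.77,99.58) → (46.08,47.70) → (114.39,49.53) → (118.00,42.90) → (150.91,96.73) → (74.02,9.87)

[2] `<path>` regular polygon, #ff00ff→score S376 F1605: (249.95,23.15) → (237.78,20.42) → (229.33,29.59) → (233.05,41.49) → (245.22,44.22) → (253.67,35.05) → (249.95,23.15) (closed)

[3] `<rect>` rectangle, #ff0000→cut S732 F745: (10.80,112.71) → (141.51,112.71) → (141.51,75.76) → (10.80,75.76) → (10.80,112.71) (closed)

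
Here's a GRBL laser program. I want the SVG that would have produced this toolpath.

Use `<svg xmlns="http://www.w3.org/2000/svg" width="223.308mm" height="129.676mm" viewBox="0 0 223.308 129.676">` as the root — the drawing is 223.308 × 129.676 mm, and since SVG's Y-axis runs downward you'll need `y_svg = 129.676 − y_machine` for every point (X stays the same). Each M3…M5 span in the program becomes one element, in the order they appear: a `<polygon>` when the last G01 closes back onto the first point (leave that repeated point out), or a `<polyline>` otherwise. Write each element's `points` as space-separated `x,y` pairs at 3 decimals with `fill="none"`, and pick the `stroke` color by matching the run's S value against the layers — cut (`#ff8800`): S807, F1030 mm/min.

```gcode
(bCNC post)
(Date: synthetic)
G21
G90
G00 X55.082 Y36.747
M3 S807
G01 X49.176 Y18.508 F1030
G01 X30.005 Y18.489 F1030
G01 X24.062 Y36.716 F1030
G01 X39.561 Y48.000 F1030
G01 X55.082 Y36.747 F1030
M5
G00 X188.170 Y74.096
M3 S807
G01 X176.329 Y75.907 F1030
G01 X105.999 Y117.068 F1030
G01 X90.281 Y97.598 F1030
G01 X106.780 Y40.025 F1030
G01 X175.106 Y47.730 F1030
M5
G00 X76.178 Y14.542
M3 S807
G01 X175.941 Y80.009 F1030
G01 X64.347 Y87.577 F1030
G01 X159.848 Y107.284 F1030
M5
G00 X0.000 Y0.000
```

<svg xmlns="http://www.w3.org/2000/svg" width="223.308mm" height="129.676mm" viewBox="0 0 223.308 129.676">
  <polygon points="55.082,92.929 49.176,111.168 30.005,111.187 24.062,92.960 39.561,81.676" fill="none" stroke="#ff8800"/>
  <polyline points="188.170,55.580 176.329,53.769 105.999,12.608 90.281,32.078 106.780,89.651 175.106,81.946" fill="none" stroke="#ff8800"/>
  <polyline points="76.178,115.134 175.941,49.667 64.347,42.099 159.848,22.392" fill="none" stroke="#ff8800"/>
</svg>

y_svg = 129.676 − y_m. Every run uses S807, so all elements get stroke `#ff8800` (cut).

[1] closed run; points: 55.082,92.929 49.176,111.168 30.005,111.187 24.062,92.960 39.561,81.676

[2] open run; points: 188.170,55.580 176.329,53.769 105.999,12.608 90.281,32.078 106.780,89.651 175.106,81.946

[3] open run; points: 76.178,115.134 175.941,49.667 64.347,42.099 159.848,22.392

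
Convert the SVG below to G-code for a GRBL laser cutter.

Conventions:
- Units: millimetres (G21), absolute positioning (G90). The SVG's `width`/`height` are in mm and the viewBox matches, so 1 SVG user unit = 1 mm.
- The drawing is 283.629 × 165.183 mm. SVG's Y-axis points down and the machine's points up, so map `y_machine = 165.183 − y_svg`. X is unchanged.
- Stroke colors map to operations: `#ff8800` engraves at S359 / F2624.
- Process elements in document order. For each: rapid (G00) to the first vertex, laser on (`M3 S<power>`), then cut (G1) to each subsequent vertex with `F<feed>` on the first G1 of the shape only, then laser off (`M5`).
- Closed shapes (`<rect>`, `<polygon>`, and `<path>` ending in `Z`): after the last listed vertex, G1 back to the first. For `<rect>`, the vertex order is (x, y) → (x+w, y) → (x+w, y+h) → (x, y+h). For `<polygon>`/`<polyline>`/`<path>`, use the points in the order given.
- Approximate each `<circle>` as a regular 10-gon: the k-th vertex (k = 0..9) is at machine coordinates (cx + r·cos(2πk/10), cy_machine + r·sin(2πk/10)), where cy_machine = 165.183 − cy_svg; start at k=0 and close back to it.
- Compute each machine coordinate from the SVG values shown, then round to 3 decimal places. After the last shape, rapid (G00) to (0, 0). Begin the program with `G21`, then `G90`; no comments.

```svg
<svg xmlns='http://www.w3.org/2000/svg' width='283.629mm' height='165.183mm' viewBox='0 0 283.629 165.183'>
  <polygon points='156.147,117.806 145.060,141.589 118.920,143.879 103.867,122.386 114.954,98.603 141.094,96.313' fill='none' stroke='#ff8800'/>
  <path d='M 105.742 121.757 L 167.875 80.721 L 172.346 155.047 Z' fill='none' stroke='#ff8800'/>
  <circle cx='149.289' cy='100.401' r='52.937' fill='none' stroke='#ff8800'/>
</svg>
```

viewBox `0 0 283.629 165.183` with mm width/height → 1 unit = 1 mm. Flip: y_m = 165.183 − y_svg.

**Shape 1** — `<polygon>` regular polygon, stroke `#ff8800` → engrave (S359, F2624). Machine vertices: (156.147,47.377) → (145.060,23.594) → (118.920,21.304) → (103.867,42.797) → (114.954,66.580) → (141.094,68.870) → (156.147,47.377). Closed: final G1 returns to the first vertex.

**Shape 2** — `<path>` regular polygon, stroke `#ff8800` → engrave (S359, F2624). Machine vertices: (105.742,43.426) → (167.875,84.462) → (172.346,10.136) → (105.742,43.426). Closed: final G1 returns to the first vertex.

**Shape 3** — `<circle>` circle, stroke `#ff8800` → engrave (S359, F2624). Machine vertices: (202.226,64.782) → (192.116,95.898) → (165.647,115.128) → (132.931,115.128) → (106.462,95.898) → (96.352,64.782) → (106.462,33.666) → (132.931,14.436) → (165.647,14.436) → (192.116,33.666) → (202.226,64.782). Closed: final G1 returns to the first vertex.

G21
G90
G00 X156.147 Y47.377
M3 S359
G1 X145.060 Y23.594 F2624
G1 X118.920 Y21.304
G1 X103.867 Y42.797
G1 X114.954 Y66.580
G1 X141.094 Y68.870
G1 X156.147 Y47.377
M5
G00 X105.742 Y43.426
M3 S359
G1 X167.875 Y84.462 F2624
G1 X172.346 Y10.136
G1 X105.742 Y43.426
M5
G00 X202.226 Y64.782
M3 S359
G1 X192.116 Y95.898 F2624
G1 X165.647 Y115.128
G1 X132.931 Y115.128
G1 X106.462 Y95.898
G1 X96.352 Y64.782
G1 X106.462 Y33.666
G1 X132.931 Y14.436
G1 X165.647 Y14.436
G1 X192.116 Y33.666
G1 X202.226 Y64.782
M5
G00 X0.000 Y0.000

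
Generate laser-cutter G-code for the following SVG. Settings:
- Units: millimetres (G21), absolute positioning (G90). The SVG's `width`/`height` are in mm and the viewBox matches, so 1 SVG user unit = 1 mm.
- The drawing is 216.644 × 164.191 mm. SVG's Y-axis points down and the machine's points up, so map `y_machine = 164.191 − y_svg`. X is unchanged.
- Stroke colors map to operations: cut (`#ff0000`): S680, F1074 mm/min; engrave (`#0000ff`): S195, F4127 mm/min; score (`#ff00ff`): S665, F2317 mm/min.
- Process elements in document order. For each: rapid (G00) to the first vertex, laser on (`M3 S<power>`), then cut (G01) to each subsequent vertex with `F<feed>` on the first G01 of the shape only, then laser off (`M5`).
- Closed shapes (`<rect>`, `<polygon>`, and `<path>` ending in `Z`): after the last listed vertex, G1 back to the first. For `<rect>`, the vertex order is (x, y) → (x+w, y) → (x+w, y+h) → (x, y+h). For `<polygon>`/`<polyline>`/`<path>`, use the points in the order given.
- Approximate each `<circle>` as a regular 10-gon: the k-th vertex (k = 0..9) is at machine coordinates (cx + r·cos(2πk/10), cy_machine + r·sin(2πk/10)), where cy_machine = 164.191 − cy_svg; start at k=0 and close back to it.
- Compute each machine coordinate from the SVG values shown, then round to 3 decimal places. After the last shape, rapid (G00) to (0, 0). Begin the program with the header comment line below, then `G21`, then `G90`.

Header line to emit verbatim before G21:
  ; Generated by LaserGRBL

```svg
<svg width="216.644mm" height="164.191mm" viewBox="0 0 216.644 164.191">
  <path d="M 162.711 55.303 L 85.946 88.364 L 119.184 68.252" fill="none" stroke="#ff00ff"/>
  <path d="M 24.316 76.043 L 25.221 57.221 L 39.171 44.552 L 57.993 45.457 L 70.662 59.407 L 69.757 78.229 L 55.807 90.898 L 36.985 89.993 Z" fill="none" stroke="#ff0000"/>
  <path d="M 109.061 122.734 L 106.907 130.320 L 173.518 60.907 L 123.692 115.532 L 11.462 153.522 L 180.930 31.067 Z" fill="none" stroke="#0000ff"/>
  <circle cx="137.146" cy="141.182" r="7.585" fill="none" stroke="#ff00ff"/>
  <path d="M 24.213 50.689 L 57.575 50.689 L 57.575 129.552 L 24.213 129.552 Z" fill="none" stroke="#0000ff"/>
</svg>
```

viewBox `0 0 216.644 164.191` with mm width/height → 1 unit = 1 mm. Flip: y_m = 164.191 − y_svg.

**Shape 1** — `<path>` open polyline, stroke `#ff00ff` → score (S665, F2317). Machine vertices: (162.711,108.888) → (85.946,75.827) → (119.184,95.939). Open path.

**Shape 2** — `<path>` regular polygon, stroke `#ff0000` → cut (S680, F1074). Machine vertices: (24.316,88.148) → (25.221,106.970) → (39.171,119.639) → (57.993,118.734) → (70.662,104.784) → (69.757,85.962) → (55.807,73.293) → (36.985,74.198) → (24.316,88.148). Closed: final G1 returns to the first vertex.

**Shape 3** — `<path>` closed polygon, stroke `#0000ff` → engrave (S195, F4127). Machine vertices: (109.061,41.457) → (106.907,33.871) → (173.518,103.284) → (123.692,48.659) → (11.462,10.669) → (180.930,133.124) → (109.061,41.457). Closed: final G1 returns to the first vertex.

**Shape 4** — `<circle>` circle, stroke `#ff00ff` → score (S665, F2317). Machine vertices: (144.731,23.009) → (143.282,27.467) → (139.490,30.223) → (134.802,30.223) → (131.010,27.467) → (129.561,23.009) → (131.010,18.551) → (134.802,15.795) → (139.490,15.795) → (143.282,18.551) → (144.731,23.009). Closed: final G1 returns to the first vertex.

**Shape 5** — `<path>` rectangle, stroke `#0000ff` → engrave (S195, F4127). Machine vertices: (24.213,113.502) → (57.575,113.502) → (57.575,34.639) → (24.213,34.639) → (24.213,113.502). Closed: final G1 returns to the first vertex.

; Generated by LaserGRBL
G21
G90
G00 X162.711 Y108.888
M3 S665
G01 X85.946 Y75.827 F2317
G01 X119.184 Y95.939
M5
G00 X24.316 Y88.148
M3 S680
G01 X25.221 Y106.970 F1074
G01 X39.171 Y119.639
G01 X57.993 Y118.734
G01 X70.662 Y104.784
G01 X69.757 Y85.962
G01 X55.807 Y73.293
G01 X36.985 Y74.198
G01 X24.316 Y88.148
M5
G00 X109.061 Y41.457
M3 S195
G01 X106.907 Y33.871 F4127
G01 X173.518 Y103.284
G01 X123.692 Y48.659
G01 X11.462 Y10.669
G01 X180.930 Y133.124
G01 X109.061 Y41.457
M5
G00 X144.731 Y23.009
M3 S665
G01 X143.282 Y27.467 F2317
G01 X139.490 Y30.223
G01 X134.802 Y30.223
G01 X131.010 Y27.467
G01 X129.561 Y23.009
G01 X131.010 Y18.551
G01 X134.802 Y15.795
G01 X139.490 Y15.795
G01 X143.282 Y18.551
G01 X144.731 Y23.009
M5
G00 X24.213 Y113.502
M3 S195
G01 X57.575 Y113.502 F4127
G01 X57.575 Y34.639
G01 X24.213 Y34.639
G01 X24.213 Y113.502
M5
G00 X0.000 Y0.000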